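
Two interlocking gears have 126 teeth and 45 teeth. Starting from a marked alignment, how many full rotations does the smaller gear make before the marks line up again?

They are all back at their starting positions together after one LCM of the periods.
126 = 2 × 3^2 × 7
45 = 3^2 × 5
LCM(126, 45) = 2 × 3^2 × 5 × 7 = 630.
Rotations for period 45: 630 / 45 = 14.

14 rotations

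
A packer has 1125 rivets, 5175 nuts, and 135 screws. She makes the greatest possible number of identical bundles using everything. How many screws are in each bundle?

3

Number of bundles = gcd(1125, 5175, 135).
1125 = 3^2 × 5^3
5175 = 3^2 × 5^2 × 23
135 = 3^3 × 5
gcd(1125, 5175, 135) = 3^2 × 5 = 45.
screws per bundle = 135 / 45 = 3.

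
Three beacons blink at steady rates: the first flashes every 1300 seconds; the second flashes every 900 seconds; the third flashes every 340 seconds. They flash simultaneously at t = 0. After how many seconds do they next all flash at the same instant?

The first simultaneous occurrence is after LCM of the individual periods.
1300 = 2^2 × 5^2 × 13
900 = 2^2 × 3^2 × 5^2
340 = 2^2 × 5 × 17
LCM(1300, 900, 340) = 2^2 × 3^2 × 5^2 × 13 × 17 = 198900.

198900 seconds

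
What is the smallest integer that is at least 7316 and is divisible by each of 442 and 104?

The integer must be a common multiple of 442 and 104, so a multiple of their LCM.
442 = 2 × 13 × 17
104 = 2^3 × 13
LCM(442, 104) = 2^3 × 13 × 17 = 1768.
Smallest multiple of 1768 that is ≥ 7316: ⌈7316/1768⌉ × 1768 = 5 × 1768 = 8840.

8840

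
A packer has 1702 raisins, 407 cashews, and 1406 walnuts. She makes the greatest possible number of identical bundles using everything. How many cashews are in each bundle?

11

Number of bundles = gcd(1702, 407, 1406).
1702 = 2 × 23 × 37
407 = 11 × 37
1406 = 2 × 19 × 37
gcd(1702, 407, 1406) = 37.
cashews per bundle = 407 / 37 = 11.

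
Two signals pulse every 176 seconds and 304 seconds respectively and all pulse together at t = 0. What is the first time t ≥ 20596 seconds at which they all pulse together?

23408 seconds

Joint pulses occur at multiples of LCM(176, 304).
176 = 2^4 × 11
304 = 2^4 × 19
LCM(176, 304) = 2^4 × 11 × 19 = 3344.
Smallest multiple of 3344 that is ≥ 20596: ⌈20596/3344⌉ × 3344 = 7 × 3344 = 23408.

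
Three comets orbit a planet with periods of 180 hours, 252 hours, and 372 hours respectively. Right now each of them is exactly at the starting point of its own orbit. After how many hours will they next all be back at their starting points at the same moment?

39060 hours

The first simultaneous occurrence is after LCM of the individual periods.
180 = 2^2 × 3^2 × 5
252 = 2^2 × 3^2 × 7
372 = 2^2 × 3 × 31
LCM(180, 252, 372) = 2^2 × 3^2 × 5 × 7 × 31 = 39060.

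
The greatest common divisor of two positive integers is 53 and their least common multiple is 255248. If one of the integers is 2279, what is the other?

For two integers, gcd × lcm = product, so the other is (53 × 255248) / 2279 = 13528144 / 2279 = 5936.

5936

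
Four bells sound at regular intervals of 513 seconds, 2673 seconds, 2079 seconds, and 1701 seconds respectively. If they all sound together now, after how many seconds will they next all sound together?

The first simultaneous occurrence is after LCM of the individual periods.
513 = 3^3 × 19
2673 = 3^5 × 11
2079 = 3^3 × 7 × 11
1701 = 3^5 × 7
LCM(513, 2673, 2079, 1701) = 3^5 × 7 × 11 × 19 = 355509.

355509 seconds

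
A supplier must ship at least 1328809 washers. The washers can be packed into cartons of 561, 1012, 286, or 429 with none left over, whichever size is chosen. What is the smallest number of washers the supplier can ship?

1341912

The number of washers must be a common multiple of 561, 1012, 286, and 429, so a multiple of their LCM.
561 = 3 × 11 × 17
1012 = 2^2 × 11 × 23
286 = 2 × 11 × 13
429 = 3 × 11 × 13
LCM(561, 1012, 286, 429) = 2^2 × 3 × 11 × 13 × 17 × 23 = 670956.
Smallest multiple of 670956 that is ≥ 1328809: ⌈1328809/670956⌉ × 670956 = 2 × 670956 = 1341912.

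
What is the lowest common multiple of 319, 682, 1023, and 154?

415338

319 = 11 × 29
682 = 2 × 11 × 31
1023 = 3 × 11 × 31
154 = 2 × 7 × 11
LCM(319, 682, 1023, 154) = 2 × 3 × 7 × 11 × 29 × 31 = 415338.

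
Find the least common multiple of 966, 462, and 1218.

966 = 2 × 3 × 7 × 23
462 = 2 × 3 × 7 × 11
1218 = 2 × 3 × 7 × 29
LCM(966, 462, 1218) = 2 × 3 × 7 × 11 × 23 × 29 = 308154.

308154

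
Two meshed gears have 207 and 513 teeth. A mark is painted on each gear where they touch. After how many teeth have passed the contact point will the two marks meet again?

We need the least common multiple of the intervals.
207 = 3^2 × 23
513 = 3^3 × 19
LCM(207, 513) = 3^3 × 19 × 23 = 11799.

11799 teeth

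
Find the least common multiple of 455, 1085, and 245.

455 = 5 × 7 × 13
1085 = 5 × 7 × 31
245 = 5 × 7^2
LCM(455, 1085, 245) = 5 × 7^2 × 13 × 31 = 98735.

98735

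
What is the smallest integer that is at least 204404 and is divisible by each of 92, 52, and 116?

208104

The integer must be a common multiple of 92, 52, and 116, so a multiple of their LCM.
92 = 2^2 × 23
52 = 2^2 × 13
116 = 2^2 × 29
LCM(92, 52, 116) = 2^2 × 13 × 23 × 29 = 34684.
Smallest multiple of 34684 that is ≥ 204404: ⌈204404/34684⌉ × 34684 = 6 × 34684 = 208104.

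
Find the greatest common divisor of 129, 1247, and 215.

43

129 = 3 × 43
1247 = 29 × 43
215 = 5 × 43
gcd(129, 1247, 215) = 43.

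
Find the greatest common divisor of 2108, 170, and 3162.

2108 = 2^2 × 17 × 31
170 = 2 × 5 × 17
3162 = 2 × 3 × 17 × 31
gcd(2108, 170, 3162) = 2 × 17 = 34.

34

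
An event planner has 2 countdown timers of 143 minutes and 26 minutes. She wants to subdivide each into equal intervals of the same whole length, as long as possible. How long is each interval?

By the Euclidean algorithm:
143 = 5 × 26 + 13
26 = 2 × 13 + 0
gcd(143, 26) = 13.

13 minutes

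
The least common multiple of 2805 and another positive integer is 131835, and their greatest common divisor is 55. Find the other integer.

2585

gcd × lcm = product of the two integers, so the other integer is (55 × 131835) / 2805 = 2585.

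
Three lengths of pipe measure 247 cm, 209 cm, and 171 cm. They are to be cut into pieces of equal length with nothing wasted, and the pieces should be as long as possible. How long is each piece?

The greatest length dividing all of 247, 209, and 171 is their gcd.
247 = 13 × 19
209 = 11 × 19
171 = 3^2 × 19
gcd(247, 209, 171) = 19.

19 cm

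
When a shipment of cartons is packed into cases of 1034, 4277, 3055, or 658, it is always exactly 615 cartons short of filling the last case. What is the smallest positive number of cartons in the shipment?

Being 615 short of a full case of size k means N ≡ −615 (mod k), i.e. N + 615 is a multiple of each size.
1034 = 2 × 11 × 47
4277 = 7 × 13 × 47
3055 = 5 × 13 × 47
658 = 2 × 7 × 47
LCM(1034, 4277, 3055, 658) = 2 × 5 × 7 × 11 × 13 × 47 = 470470.
Smallest positive N is 470470 − 615 = 469855.

469855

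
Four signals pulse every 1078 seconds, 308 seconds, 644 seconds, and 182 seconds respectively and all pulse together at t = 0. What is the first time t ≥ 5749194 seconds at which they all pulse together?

5801796 seconds

Joint pulses occur at multiples of LCM(1078, 308, 644, 182).
1078 = 2 × 7^2 × 11
308 = 2^2 × 7 × 11
644 = 2^2 × 7 × 23
182 = 2 × 7 × 13
LCM(1078, 308, 644, 182) = 2^2 × 7^2 × 11 × 13 × 23 = 644644.
Smallest multiple of 644644 that is ≥ 5749194: ⌈5749194/644644⌉ × 644644 = 9 × 644644 = 5801796.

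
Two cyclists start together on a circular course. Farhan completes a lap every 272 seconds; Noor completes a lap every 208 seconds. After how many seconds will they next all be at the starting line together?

3536 seconds

The first simultaneous occurrence is after LCM of the individual periods.
272 = 2^4 × 17
208 = 2^4 × 13
LCM(272, 208) = 2^4 × 13 × 17 = 3536.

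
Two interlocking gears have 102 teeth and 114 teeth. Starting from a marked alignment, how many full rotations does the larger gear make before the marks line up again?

17 rotations

They are all back at their starting positions together after one LCM of the periods.
102 = 2 × 3 × 17
114 = 2 × 3 × 19
LCM(102, 114) = 2 × 3 × 17 × 19 = 1938.
Rotations for period 114: 1938 / 114 = 17.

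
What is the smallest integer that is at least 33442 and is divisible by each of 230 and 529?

37030

The integer must be a common multiple of 230 and 529, so a multiple of their LCM.
230 = 2 × 5 × 23
529 = 23^2
LCM(230, 529) = 2 × 5 × 23^2 = 5290.
Smallest multiple of 5290 that is ≥ 33442: ⌈33442/5290⌉ × 5290 = 7 × 5290 = 37030.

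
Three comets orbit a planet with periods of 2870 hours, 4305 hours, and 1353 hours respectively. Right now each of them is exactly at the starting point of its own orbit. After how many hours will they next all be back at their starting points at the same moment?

94710 hours

They coincide at every common multiple of the periods; the first is the LCM.
2870 = 2 × 5 × 7 × 41
4305 = 3 × 5 × 7 × 41
1353 = 3 × 11 × 41
LCM(2870, 4305, 1353) = 2 × 3 × 5 × 7 × 11 × 41 = 94710.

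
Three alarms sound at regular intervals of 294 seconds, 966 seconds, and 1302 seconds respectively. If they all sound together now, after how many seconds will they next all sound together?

209622 seconds

They coincide at every common multiple of the periods; the first is the LCM.
294 = 2 × 3 × 7^2
966 = 2 × 3 × 7 × 23
1302 = 2 × 3 × 7 × 31
LCM(294, 966, 1302) = 2 × 3 × 7^2 × 23 × 31 = 209622.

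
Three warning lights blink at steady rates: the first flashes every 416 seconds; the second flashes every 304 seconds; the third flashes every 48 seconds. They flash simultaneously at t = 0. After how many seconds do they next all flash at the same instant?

The first simultaneous occurrence is after LCM of the individual periods.
416 = 2^5 × 13
304 = 2^4 × 19
48 = 2^4 × 3
LCM(416, 304, 48) = 2^5 × 3 × 13 × 19 = 23712.

23712 seconds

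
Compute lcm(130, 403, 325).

130 = 2 × 5 × 13
403 = 13 × 31
325 = 5^2 × 13
LCM(130, 403, 325) = 2 × 5^2 × 13 × 31 = 20150.

20150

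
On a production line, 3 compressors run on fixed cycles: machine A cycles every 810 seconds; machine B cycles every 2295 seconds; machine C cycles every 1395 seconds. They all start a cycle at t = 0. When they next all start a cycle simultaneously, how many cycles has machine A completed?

All finish a whole number of cycles simultaneously at t = LCM of the periods.
810 = 2 × 3^4 × 5
2295 = 3^3 × 5 × 17
1395 = 3^2 × 5 × 31
LCM(810, 2295, 1395) = 2 × 3^4 × 5 × 17 × 31 = 426870.
Cycles for period 810: 426870 / 810 = 527.

527 cycles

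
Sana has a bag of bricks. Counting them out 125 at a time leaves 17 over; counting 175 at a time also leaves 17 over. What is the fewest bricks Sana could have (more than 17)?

892

N − 17 must be a common multiple of 125 and 175.
125 = 5^3
175 = 5^2 × 7
LCM(125, 175) = 5^3 × 7 = 875.
Smallest N > 17 is LCM + 17 = 875 + 17 = 892.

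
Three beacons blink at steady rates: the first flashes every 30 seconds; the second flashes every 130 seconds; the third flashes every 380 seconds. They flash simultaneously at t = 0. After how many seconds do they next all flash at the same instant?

They coincide at every common multiple of the periods; the first is the LCM.
30 = 2 × 3 × 5
130 = 2 × 5 × 13
380 = 2^2 × 5 × 19
LCM(30, 130, 380) = 2^2 × 3 × 5 × 13 × 19 = 14820.

14820 seconds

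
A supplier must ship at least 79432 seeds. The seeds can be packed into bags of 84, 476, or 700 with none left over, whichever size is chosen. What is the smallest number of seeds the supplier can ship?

The number of seeds must be a common multiple of 84, 476, and 700, so a multiple of their LCM.
84 = 2^2 × 3 × 7
476 = 2^2 × 7 × 17
700 = 2^2 × 5^2 × 7
LCM(84, 476, 700) = 2^2 × 3 × 5^2 × 7 × 17 = 35700.
Smallest multiple of 35700 that is ≥ 79432: ⌈79432/35700⌉ × 35700 = 3 × 35700 = 107100.

107100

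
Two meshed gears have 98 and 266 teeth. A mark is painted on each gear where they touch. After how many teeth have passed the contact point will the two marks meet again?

They coincide at every common multiple of the periods; the first is the LCM.
98 = 2 × 7^2
266 = 2 × 7 × 19
LCM(98, 266) = 2 × 7^2 × 19 = 1862.

1862 teeth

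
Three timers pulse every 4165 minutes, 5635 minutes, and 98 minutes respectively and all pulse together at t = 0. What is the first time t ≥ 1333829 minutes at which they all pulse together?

1341130 minutes

Joint pulses occur at multiples of LCM(4165, 5635, 98).
4165 = 5 × 7^2 × 17
5635 = 5 × 7^2 × 23
98 = 2 × 7^2
LCM(4165, 5635, 98) = 2 × 5 × 7^2 × 17 × 23 = 191590.
Smallest multiple of 191590 that is ≥ 1333829: ⌈1333829/191590⌉ × 191590 = 7 × 191590 = 1341130.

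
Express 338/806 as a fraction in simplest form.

338 = 2 × 13^2
806 = 2 × 13 × 31
gcd(338, 806) = 2 × 13 = 26.
Divide numerator and denominator by 26: 338/806 = 13/31.

13/31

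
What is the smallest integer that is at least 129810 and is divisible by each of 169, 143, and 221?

158015

The integer must be a common multiple of 169, 143, and 221, so a multiple of their LCM.
169 = 13^2
143 = 11 × 13
221 = 13 × 17
LCM(169, 143, 221) = 11 × 13^2 × 17 = 31603.
Smallest multiple of 31603 that is ≥ 129810: ⌈129810/31603⌉ × 31603 = 5 × 31603 = 158015.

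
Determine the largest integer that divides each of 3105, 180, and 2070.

3105 = 3^3 × 5 × 23
180 = 2^2 × 3^2 × 5
2070 = 2 × 3^2 × 5 × 23
gcd(3105, 180, 2070) = 3^2 × 5 = 45.

45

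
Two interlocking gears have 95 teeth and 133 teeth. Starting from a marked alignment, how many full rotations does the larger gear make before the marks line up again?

5 rotations

All finish a whole number of cycles simultaneously at t = LCM of the periods.
95 = 5 × 19
133 = 7 × 19
LCM(95, 133) = 5 × 7 × 19 = 665.
Rotations for period 133: 665 / 133 = 5.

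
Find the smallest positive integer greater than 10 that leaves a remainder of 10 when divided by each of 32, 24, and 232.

2794

N − 10 must be a common multiple of 32, 24, and 232.
32 = 2^5
24 = 2^3 × 3
232 = 2^3 × 29
LCM(32, 24, 232) = 2^5 × 3 × 29 = 2784.
Smallest N > 10 is LCM + 10 = 2784 + 10 = 2794.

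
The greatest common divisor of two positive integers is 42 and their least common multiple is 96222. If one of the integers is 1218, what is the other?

3318

For two integers, gcd × lcm = product, so the other is (42 × 96222) / 1218 = 4041324 / 1218 = 3318.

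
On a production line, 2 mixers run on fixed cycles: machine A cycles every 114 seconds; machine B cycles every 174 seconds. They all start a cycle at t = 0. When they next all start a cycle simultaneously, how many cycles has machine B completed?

19 cycles

They are all back at their starting positions together after one LCM of the periods.
114 = 2 × 3 × 19
174 = 2 × 3 × 29
LCM(114, 174) = 2 × 3 × 19 × 29 = 3306.
Cycles for period 174: 3306 / 174 = 19.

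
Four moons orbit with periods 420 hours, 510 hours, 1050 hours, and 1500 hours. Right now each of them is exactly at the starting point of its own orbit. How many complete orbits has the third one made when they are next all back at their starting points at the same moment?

The first common completion time is the LCM of the periods.
420 = 2^2 × 3 × 5 × 7
510 = 2 × 3 × 5 × 17
1050 = 2 × 3 × 5^2 × 7
1500 = 2^2 × 3 × 5^3
LCM(420, 510, 1050, 1500) = 2^2 × 3 × 5^3 × 7 × 17 = 178500.
Orbits for period 1050: 178500 / 1050 = 170.

170 orbits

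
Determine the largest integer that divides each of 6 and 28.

6 = 2 × 3
28 = 2^2 × 7
gcd(6, 28) = 2.

2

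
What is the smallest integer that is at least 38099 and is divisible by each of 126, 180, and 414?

The integer must be a common multiple of 126, 180, and 414, so a multiple of their LCM.
126 = 2 × 3^2 × 7
180 = 2^2 × 3^2 × 5
414 = 2 × 3^2 × 23
LCM(126, 180, 414) = 2^2 × 3^2 × 5 × 7 × 23 = 28980.
Smallest multiple of 28980 that is ≥ 38099: ⌈38099/28980⌉ × 28980 = 2 × 28980 = 57960.

57960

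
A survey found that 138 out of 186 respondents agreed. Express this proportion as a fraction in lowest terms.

138 = 2 × 3 × 23
186 = 2 × 3 × 31
gcd(138, 186) = 2 × 3 = 6.
Divide numerator and denominator by 6: 138/186 = 23/31.

23/31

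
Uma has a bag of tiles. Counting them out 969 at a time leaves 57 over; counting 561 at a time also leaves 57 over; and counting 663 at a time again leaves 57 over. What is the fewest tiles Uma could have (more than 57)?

N − 57 must be a common multiple of 969, 561, and 663.
969 = 3 × 17 × 19
561 = 3 × 11 × 17
663 = 3 × 13 × 17
LCM(969, 561, 663) = 3 × 11 × 13 × 17 × 19 = 138567.
Smallest N > 57 is LCM + 57 = 138567 + 57 = 138624.

138624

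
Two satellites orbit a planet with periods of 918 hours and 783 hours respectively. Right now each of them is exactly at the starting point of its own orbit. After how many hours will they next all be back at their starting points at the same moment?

26622 hours

They coincide at every common multiple of the periods; the first is the LCM.
918 = 2 × 3^3 × 17
783 = 3^3 × 29
LCM(918, 783) = 2 × 3^3 × 17 × 29 = 26622.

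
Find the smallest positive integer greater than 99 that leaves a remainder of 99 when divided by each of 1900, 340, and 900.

290799

N − 99 must be a common multiple of 1900, 340, and 900.
1900 = 2^2 × 5^2 × 19
340 = 2^2 × 5 × 17
900 = 2^2 × 3^2 × 5^2
LCM(1900, 340, 900) = 2^2 × 3^2 × 5^2 × 17 × 19 = 290700.
Smallest N > 99 is LCM + 99 = 290700 + 99 = 290799.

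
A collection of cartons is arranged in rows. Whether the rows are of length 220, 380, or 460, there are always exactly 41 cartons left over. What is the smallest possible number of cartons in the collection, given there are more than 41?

N − 41 must be a common multiple of 220, 380, and 460.
220 = 2^2 × 5 × 11
380 = 2^2 × 5 × 19
460 = 2^2 × 5 × 23
LCM(220, 380, 460) = 2^2 × 5 × 11 × 19 × 23 = 96140.
Smallest N > 41 is LCM + 41 = 96140 + 41 = 96181.

96181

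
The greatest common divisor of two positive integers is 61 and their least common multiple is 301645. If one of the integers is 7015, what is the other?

2623

For two integers, gcd × lcm = product, so the other is (61 × 301645) / 7015 = 18400345 / 7015 = 2623.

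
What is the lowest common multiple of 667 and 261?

667 = 23 × 29
261 = 3^2 × 29
LCM(667, 261) = 3^2 × 23 × 29 = 6003.

6003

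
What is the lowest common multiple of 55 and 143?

715

55 = 5 × 11
143 = 11 × 13
LCM(55, 143) = 5 × 11 × 13 = 715.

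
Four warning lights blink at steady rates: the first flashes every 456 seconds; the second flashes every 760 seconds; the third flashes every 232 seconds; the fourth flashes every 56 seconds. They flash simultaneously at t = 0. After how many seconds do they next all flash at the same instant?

The first simultaneous occurrence is after LCM of the individual periods.
456 = 2^3 × 3 × 19
760 = 2^3 × 5 × 19
232 = 2^3 × 29
56 = 2^3 × 7
LCM(456, 760, 232, 56) = 2^3 × 3 × 5 × 7 × 19 × 29 = 462840.

462840 seconds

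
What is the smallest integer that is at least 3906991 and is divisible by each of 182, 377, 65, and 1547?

4037670

The integer must be a common multiple of 182, 377, 65, and 1547, so a multiple of their LCM.
182 = 2 × 7 × 13
377 = 13 × 29
65 = 5 × 13
1547 = 7 × 13 × 17
LCM(182, 377, 65, 1547) = 2 × 5 × 7 × 13 × 17 × 29 = 448630.
Smallest multiple of 448630 that is ≥ 3906991: ⌈3906991/448630⌉ × 448630 = 9 × 448630 = 4037670.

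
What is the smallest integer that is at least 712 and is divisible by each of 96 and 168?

The integer must be a common multiple of 96 and 168, so a multiple of their LCM.
96 = 2^5 × 3
168 = 2^3 × 3 × 7
LCM(96, 168) = 2^5 × 3 × 7 = 672.
Smallest multiple of 672 that is ≥ 712: ⌈712/672⌉ × 672 = 2 × 672 = 1344.

1344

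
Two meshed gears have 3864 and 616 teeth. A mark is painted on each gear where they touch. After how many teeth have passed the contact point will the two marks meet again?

They coincide at every common multiple of the periods; the first is the LCM.
3864 = 2^3 × 3 × 7 × 23
616 = 2^3 × 7 × 11
LCM(3864, 616) = 2^3 × 3 × 7 × 11 × 23 = 42504.

42504 teeth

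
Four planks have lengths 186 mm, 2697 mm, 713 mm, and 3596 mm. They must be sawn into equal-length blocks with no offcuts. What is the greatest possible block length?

The block length must divide every plank, so the greatest is gcd(186, 2697, 713, 3596).
186 = 2 × 3 × 31
2697 = 3 × 29 × 31
713 = 23 × 31
3596 = 2^2 × 29 × 31
gcd(186, 2697, 713, 3596) = 31.

31 mm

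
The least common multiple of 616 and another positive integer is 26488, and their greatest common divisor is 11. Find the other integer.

473

gcd × lcm = product of the two integers, so the other integer is (11 × 26488) / 616 = 473.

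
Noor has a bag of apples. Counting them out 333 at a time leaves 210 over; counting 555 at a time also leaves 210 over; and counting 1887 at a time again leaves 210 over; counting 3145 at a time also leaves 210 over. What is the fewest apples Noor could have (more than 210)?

28515

N − 210 must be a common multiple of 333, 555, 1887, and 3145.
333 = 3^2 × 37
555 = 3 × 5 × 37
1887 = 3 × 17 × 37
3145 = 5 × 17 × 37
LCM(333, 555, 1887, 3145) = 3^2 × 5 × 17 × 37 = 28305.
Smallest N > 210 is LCM + 210 = 28305 + 210 = 28515.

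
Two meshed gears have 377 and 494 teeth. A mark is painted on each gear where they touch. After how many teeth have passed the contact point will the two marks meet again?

We need the least common multiple of the intervals.
377 = 13 × 29
494 = 2 × 13 × 19
LCM(377, 494) = 2 × 13 × 19 × 29 = 14326.

14326 teeth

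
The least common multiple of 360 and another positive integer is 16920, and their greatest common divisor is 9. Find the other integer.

gcd × lcm = product of the two integers, so the other integer is (9 × 16920) / 360 = 423.

423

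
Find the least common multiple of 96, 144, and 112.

96 = 2^5 × 3
144 = 2^4 × 3^2
112 = 2^4 × 7
LCM(96, 144, 112) = 2^5 × 3^2 × 7 = 2016.

2016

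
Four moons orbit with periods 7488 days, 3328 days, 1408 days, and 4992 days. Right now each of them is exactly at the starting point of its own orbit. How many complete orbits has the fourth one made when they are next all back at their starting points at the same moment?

They are all back at their starting positions together after one LCM of the periods.
7488 = 2^6 × 3^2 × 13
3328 = 2^8 × 13
1408 = 2^7 × 11
4992 = 2^7 × 3 × 13
LCM(7488, 3328, 1408, 4992) = 2^8 × 3^2 × 11 × 13 = 329472.
Orbits for period 4992: 329472 / 4992 = 66.

66 orbits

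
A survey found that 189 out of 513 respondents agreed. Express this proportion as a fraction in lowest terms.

7/19

189 = 3^3 × 7
513 = 3^3 × 19
gcd(189, 513) = 3^3 = 27.
Divide numerator and denominator by 27: 189/513 = 7/19.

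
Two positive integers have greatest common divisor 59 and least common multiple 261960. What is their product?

15455640

For any two positive integers, gcd × lcm = product = 59 × 261960 = 15455640.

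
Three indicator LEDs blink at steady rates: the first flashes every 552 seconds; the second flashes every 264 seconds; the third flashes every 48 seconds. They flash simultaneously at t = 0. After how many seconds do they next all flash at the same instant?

They coincide at every common multiple of the periods; the first is the LCM.
552 = 2^3 × 3 × 23
264 = 2^3 × 3 × 11
48 = 2^4 × 3
LCM(552, 264, 48) = 2^4 × 3 × 11 × 23 = 12144.

12144 seconds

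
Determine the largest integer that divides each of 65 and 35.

65 = 5 × 13
35 = 5 × 7
gcd(65, 35) = 5.

5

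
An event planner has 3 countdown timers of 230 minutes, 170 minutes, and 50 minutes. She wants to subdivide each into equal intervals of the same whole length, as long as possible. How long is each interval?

The interval must divide each timer length; the longest such is the gcd.
230 = 2 × 5 × 23
170 = 2 × 5 × 17
50 = 2 × 5^2
gcd(230, 170, 50) = 2 × 5 = 10.

10 minutes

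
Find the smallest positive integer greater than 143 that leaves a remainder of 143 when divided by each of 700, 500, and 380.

N − 143 must be a common multiple of 700, 500, and 380.
700 = 2^2 × 5^2 × 7
500 = 2^2 × 5^3
380 = 2^2 × 5 × 19
LCM(700, 500, 380) = 2^2 × 5^3 × 7 × 19 = 66500.
Smallest N > 143 is LCM + 143 = 66500 + 143 = 66643.

66643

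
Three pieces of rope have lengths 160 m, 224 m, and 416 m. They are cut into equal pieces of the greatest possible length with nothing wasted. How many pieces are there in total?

Piece length = gcd(160, 224, 416).
160 = 2^5 × 5
224 = 2^5 × 7
416 = 2^5 × 13
gcd(160, 224, 416) = 2^5 = 32.
Total pieces = 160/32 + 224/32 + 416/32 = 5 + 7 + 13 = 25.

25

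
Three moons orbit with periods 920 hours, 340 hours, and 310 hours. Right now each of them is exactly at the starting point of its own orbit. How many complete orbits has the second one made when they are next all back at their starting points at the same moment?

The first common completion time is the LCM of the periods.
920 = 2^3 × 5 × 23
340 = 2^2 × 5 × 17
310 = 2 × 5 × 31
LCM(920, 340, 310) = 2^3 × 5 × 17 × 23 × 31 = 484840.
Orbits for period 340: 484840 / 340 = 1426.

1426 orbits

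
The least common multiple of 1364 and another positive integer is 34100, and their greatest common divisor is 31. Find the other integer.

gcd × lcm = product of the two integers, so the other integer is (31 × 34100) / 1364 = 775.

775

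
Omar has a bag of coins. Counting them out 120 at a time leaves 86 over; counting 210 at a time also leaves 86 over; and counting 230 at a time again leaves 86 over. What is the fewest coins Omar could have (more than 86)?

19406

N − 86 must be a common multiple of 120, 210, and 230.
120 = 2^3 × 3 × 5
210 = 2 × 3 × 5 × 7
230 = 2 × 5 × 23
LCM(120, 210, 230) = 2^3 × 3 × 5 × 7 × 23 = 19320.
Smallest N > 86 is LCM + 86 = 19320 + 86 = 19406.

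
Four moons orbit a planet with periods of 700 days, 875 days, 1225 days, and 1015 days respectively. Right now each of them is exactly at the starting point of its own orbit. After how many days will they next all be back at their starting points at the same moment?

710500 days

They coincide at every common multiple of the periods; the first is the LCM.
700 = 2^2 × 5^2 × 7
875 = 5^3 × 7
1225 = 5^2 × 7^2
1015 = 5 × 7 × 29
LCM(700, 875, 1225, 1015) = 2^2 × 5^3 × 7^2 × 29 = 710500.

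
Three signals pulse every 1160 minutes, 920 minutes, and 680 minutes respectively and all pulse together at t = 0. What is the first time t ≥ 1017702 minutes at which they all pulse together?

Joint pulses occur at multiples of LCM(1160, 920, 680).
1160 = 2^3 × 5 × 29
920 = 2^3 × 5 × 23
680 = 2^3 × 5 × 17
LCM(1160, 920, 680) = 2^3 × 5 × 17 × 23 × 29 = 453560.
Smallest multiple of 453560 that is ≥ 1017702: ⌈1017702/453560⌉ × 453560 = 3 × 453560 = 1360680.

1360680 minutes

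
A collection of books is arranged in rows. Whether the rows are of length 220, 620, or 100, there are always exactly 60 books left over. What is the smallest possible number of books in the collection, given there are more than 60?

34160

N − 60 must be a common multiple of 220, 620, and 100.
220 = 2^2 × 5 × 11
620 = 2^2 × 5 × 31
100 = 2^2 × 5^2
LCM(220, 620, 100) = 2^2 × 5^2 × 11 × 31 = 34100.
Smallest N > 60 is LCM + 60 = 34100 + 60 = 34160.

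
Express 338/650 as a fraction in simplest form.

338 = 2 × 13^2
650 = 2 × 5^2 × 13
gcd(338, 650) = 2 × 13 = 26.
Divide numerator and denominator by 26: 338/650 = 13/25.

13/25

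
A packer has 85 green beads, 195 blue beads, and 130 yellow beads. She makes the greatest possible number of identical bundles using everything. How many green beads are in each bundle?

Number of bundles = gcd(85, 195, 130).
85 = 5 × 17
195 = 3 × 5 × 13
130 = 2 × 5 × 13
gcd(85, 195, 130) = 5.
green beads per bundle = 85 / 5 = 17.

17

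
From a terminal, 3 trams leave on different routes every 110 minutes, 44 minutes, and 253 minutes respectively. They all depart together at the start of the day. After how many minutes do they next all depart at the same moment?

We need the least common multiple of the intervals.
110 = 2 × 5 × 11
44 = 2^2 × 11
253 = 11 × 23
LCM(110, 44, 253) = 2^2 × 5 × 11 × 23 = 5060.

5060 minutes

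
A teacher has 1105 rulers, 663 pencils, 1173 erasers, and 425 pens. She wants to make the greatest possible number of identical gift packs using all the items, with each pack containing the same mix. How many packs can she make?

The pack count must divide each quantity, so the greatest is gcd(1105, 663, 1173, 425).
1105 = 5 × 13 × 17
663 = 3 × 13 × 17
1173 = 3 × 17 × 23
425 = 5^2 × 17
gcd(1105, 663, 1173, 425) = 17.

17 packs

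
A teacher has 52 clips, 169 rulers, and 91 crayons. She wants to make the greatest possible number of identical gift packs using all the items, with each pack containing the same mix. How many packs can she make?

13 packs

The pack count must divide each quantity, so the greatest is gcd(52, 169, 91).
52 = 2^2 × 13
169 = 13^2
91 = 7 × 13
gcd(52, 169, 91) = 13.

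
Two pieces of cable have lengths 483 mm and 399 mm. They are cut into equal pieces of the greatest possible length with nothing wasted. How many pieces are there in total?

42

Piece length = gcd(483, 399).
483 = 3 × 7 × 23
399 = 3 × 7 × 19
gcd(483, 399) = 3 × 7 = 21.
Total pieces = 483/21 + 399/21 = 23 + 19 = 42.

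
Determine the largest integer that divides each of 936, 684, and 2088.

36

936 = 2^3 × 3^2 × 13
684 = 2^2 × 3^2 × 19
2088 = 2^3 × 3^2 × 29
gcd(936, 684, 2088) = 2^2 × 3^2 = 36.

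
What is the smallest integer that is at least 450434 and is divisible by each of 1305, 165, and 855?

545490

The integer must be a common multiple of 1305, 165, and 855, so a multiple of their LCM.
1305 = 3^2 × 5 × 29
165 = 3 × 5 × 11
855 = 3^2 × 5 × 19
LCM(1305, 165, 855) = 3^2 × 5 × 11 × 19 × 29 = 272745.
Smallest multiple of 272745 that is ≥ 450434: ⌈450434/272745⌉ × 272745 = 2 × 272745 = 545490.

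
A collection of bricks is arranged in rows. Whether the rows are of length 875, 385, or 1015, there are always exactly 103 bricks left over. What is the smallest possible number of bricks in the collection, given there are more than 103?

279228

N − 103 must be a common multiple of 875, 385, and 1015.
875 = 5^3 × 7
385 = 5 × 7 × 11
1015 = 5 × 7 × 29
LCM(875, 385, 1015) = 5^3 × 7 × 11 × 29 = 279125.
Smallest N > 103 is LCM + 103 = 279125 + 103 = 279228.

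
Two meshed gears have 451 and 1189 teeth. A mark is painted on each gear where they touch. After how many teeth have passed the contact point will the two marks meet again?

13079 teeth

They coincide at every common multiple of the periods; the first is the LCM.
451 = 11 × 41
1189 = 29 × 41
LCM(451, 1189) = 11 × 29 × 41 = 13079.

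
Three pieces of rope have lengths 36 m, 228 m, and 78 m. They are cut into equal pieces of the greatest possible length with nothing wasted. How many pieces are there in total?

57

Piece length = gcd(36, 228, 78).
36 = 2^2 × 3^2
228 = 2^2 × 3 × 19
78 = 2 × 3 × 13
gcd(36, 228, 78) = 2 × 3 = 6.
Total pieces = 36/6 + 228/6 + 78/6 = 6 + 38 + 13 = 57.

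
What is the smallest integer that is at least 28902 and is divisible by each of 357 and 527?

The integer must be a common multiple of 357 and 527, so a multiple of their LCM.
357 = 3 × 7 × 17
527 = 17 × 31
LCM(357, 527) = 3 × 7 × 17 × 31 = 11067.
Smallest multiple of 11067 that is ≥ 28902: ⌈28902/11067⌉ × 11067 = 3 × 11067 = 33201.

33201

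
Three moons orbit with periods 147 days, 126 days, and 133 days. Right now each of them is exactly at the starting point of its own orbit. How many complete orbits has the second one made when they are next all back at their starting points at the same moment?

133 orbits

All finish a whole number of cycles simultaneously at t = LCM of the periods.
147 = 3 × 7^2
126 = 2 × 3^2 × 7
133 = 7 × 19
LCM(147, 126, 133) = 2 × 3^2 × 7^2 × 19 = 16758.
Orbits for period 126: 16758 / 126 = 133.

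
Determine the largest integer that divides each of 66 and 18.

6

66 = 2 × 3 × 11
18 = 2 × 3^2
gcd(66, 18) = 2 × 3 = 6.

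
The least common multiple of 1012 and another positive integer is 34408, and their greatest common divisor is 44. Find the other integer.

1496

gcd × lcm = product of the two integers, so the other integer is (44 × 34408) / 1012 = 1496.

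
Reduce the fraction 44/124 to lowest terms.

11/31

44 = 2^2 × 11
124 = 2^2 × 31
gcd(44, 124) = 2^2 = 4.
Divide numerator and denominator by 4: 44/124 = 11/31.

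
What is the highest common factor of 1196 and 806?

26

1196 = 2^2 × 13 × 23
806 = 2 × 13 × 31
gcd(1196, 806) = 2 × 13 = 26.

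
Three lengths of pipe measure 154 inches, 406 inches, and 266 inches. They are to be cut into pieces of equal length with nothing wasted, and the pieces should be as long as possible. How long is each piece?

Each piece length must divide every original length, so the longest possible is gcd(154, 406, 266).
154 = 2 × 7 × 11
406 = 2 × 7 × 29
266 = 2 × 7 × 19
gcd(154, 406, 266) = 2 × 7 = 14.

14 inches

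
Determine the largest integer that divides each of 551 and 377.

29

551 = 19 × 29
377 = 13 × 29
gcd(551, 377) = 29.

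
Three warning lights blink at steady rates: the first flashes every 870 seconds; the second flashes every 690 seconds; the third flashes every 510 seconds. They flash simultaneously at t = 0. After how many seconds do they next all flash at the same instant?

340170 seconds

The first simultaneous occurrence is after LCM of the individual periods.
870 = 2 × 3 × 5 × 29
690 = 2 × 3 × 5 × 23
510 = 2 × 3 × 5 × 17
LCM(870, 690, 510) = 2 × 3 × 5 × 17 × 23 × 29 = 340170.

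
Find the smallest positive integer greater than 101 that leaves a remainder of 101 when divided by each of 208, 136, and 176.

N − 101 must be a common multiple of 208, 136, and 176.
208 = 2^4 × 13
136 = 2^3 × 17
176 = 2^4 × 11
LCM(208, 136, 176) = 2^4 × 11 × 13 × 17 = 38896.
Smallest N > 101 is LCM + 101 = 38896 + 101 = 38997.

38997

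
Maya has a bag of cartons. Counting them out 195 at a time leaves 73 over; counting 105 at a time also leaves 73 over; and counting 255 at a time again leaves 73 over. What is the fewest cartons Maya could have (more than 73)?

N − 73 must be a common multiple of 195, 105, and 255.
195 = 3 × 5 × 13
105 = 3 × 5 × 7
255 = 3 × 5 × 17
LCM(195, 105, 255) = 3 × 5 × 7 × 13 × 17 = 23205.
Smallest N > 73 is LCM + 73 = 23205 + 73 = 23278.

23278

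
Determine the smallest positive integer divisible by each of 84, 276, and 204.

32844

84 = 2^2 × 3 × 7
276 = 2^2 × 3 × 23
204 = 2^2 × 3 × 17
LCM(84, 276, 204) = 2^2 × 3 × 7 × 17 × 23 = 32844.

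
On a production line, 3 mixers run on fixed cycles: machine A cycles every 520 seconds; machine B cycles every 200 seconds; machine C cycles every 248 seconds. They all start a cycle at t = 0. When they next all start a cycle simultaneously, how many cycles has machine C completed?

325 cycles

The first common completion time is the LCM of the periods.
520 = 2^3 × 5 × 13
200 = 2^3 × 5^2
248 = 2^3 × 31
LCM(520, 200, 248) = 2^3 × 5^2 × 13 × 31 = 80600.
Cycles for period 248: 80600 / 248 = 325.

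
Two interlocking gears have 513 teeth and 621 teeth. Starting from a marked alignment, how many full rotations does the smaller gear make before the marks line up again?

All finish a whole number of cycles simultaneously at t = LCM of the periods.
513 = 3^3 × 19
621 = 3^3 × 23
LCM(513, 621) = 3^3 × 19 × 23 = 11799.
Rotations for period 513: 11799 / 513 = 23.

23 rotations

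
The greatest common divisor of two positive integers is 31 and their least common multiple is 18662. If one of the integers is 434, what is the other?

1333

For two integers, gcd × lcm = product, so the other is (31 × 18662) / 434 = 578522 / 434 = 1333.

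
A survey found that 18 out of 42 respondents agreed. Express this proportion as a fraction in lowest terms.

3/7

18 = 2 × 3^2
42 = 2 × 3 × 7
gcd(18, 42) = 2 × 3 = 6.
Divide numerator and denominator by 6: 18/42 = 3/7.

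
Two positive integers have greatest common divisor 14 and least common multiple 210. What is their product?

2940

For any two positive integers, gcd × lcm = product = 14 × 210 = 2940.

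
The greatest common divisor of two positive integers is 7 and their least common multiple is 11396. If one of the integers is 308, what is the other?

For two integers, gcd × lcm = product, so the other is (7 × 11396) / 308 = 79772 / 308 = 259.

259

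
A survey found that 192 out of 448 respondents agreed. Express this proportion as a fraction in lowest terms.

192 = 2^6 × 3
448 = 2^6 × 7
gcd(192, 448) = 2^6 = 64.
Divide numerator and denominator by 64: 192/448 = 3/7.

3/7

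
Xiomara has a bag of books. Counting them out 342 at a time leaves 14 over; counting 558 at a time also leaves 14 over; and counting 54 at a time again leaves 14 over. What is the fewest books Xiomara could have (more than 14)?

31820

N − 14 must be a common multiple of 342, 558, and 54.
342 = 2 × 3^2 × 19
558 = 2 × 3^2 × 31
54 = 2 × 3^3
LCM(342, 558, 54) = 2 × 3^3 × 19 × 31 = 31806.
Smallest N > 14 is LCM + 14 = 31806 + 14 = 31820.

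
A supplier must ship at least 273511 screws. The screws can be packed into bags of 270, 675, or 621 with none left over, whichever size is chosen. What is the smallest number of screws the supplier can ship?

279450

The number of screws must be a common multiple of 270, 675, and 621, so a multiple of their LCM.
270 = 2 × 3^3 × 5
675 = 3^3 × 5^2
621 = 3^3 × 23
LCM(270, 675, 621) = 2 × 3^3 × 5^2 × 23 = 31050.
Smallest multiple of 31050 that is ≥ 273511: ⌈273511/31050⌉ × 31050 = 9 × 31050 = 279450.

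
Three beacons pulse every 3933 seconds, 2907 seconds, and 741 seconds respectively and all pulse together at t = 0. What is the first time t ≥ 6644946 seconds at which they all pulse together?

6953544 seconds

Joint pulses occur at multiples of LCM(3933, 2907, 741).
3933 = 3^2 × 19 × 23
2907 = 3^2 × 17 × 19
741 = 3 × 13 × 19
LCM(3933, 2907, 741) = 3^2 × 13 × 17 × 19 × 23 = 869193.
Smallest multiple of 869193 that is ≥ 6644946: ⌈6644946/869193⌉ × 869193 = 8 × 869193 = 6953544.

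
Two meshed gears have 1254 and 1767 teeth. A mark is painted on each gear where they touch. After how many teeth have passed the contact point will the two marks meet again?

The first simultaneous occurrence is after LCM of the individual periods.
1254 = 2 × 3 × 11 × 19
1767 = 3 × 19 × 31
LCM(1254, 1767) = 2 × 3 × 11 × 19 × 31 = 38874.

38874 teeth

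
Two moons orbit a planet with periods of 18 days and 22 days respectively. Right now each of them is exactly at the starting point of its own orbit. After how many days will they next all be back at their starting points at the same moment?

The first simultaneous occurrence is after LCM of the individual periods.
18 = 2 × 3^2
22 = 2 × 11
LCM(18, 22) = 2 × 3^2 × 11 = 198.

198 days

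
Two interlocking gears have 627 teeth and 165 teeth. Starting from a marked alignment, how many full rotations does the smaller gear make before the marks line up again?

19 rotations

All finish a whole number of cycles simultaneously at t = LCM of the periods.
627 = 3 × 11 × 19
165 = 3 × 5 × 11
LCM(627, 165) = 3 × 5 × 11 × 19 = 3135.
Rotations for period 165: 3135 / 165 = 19.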